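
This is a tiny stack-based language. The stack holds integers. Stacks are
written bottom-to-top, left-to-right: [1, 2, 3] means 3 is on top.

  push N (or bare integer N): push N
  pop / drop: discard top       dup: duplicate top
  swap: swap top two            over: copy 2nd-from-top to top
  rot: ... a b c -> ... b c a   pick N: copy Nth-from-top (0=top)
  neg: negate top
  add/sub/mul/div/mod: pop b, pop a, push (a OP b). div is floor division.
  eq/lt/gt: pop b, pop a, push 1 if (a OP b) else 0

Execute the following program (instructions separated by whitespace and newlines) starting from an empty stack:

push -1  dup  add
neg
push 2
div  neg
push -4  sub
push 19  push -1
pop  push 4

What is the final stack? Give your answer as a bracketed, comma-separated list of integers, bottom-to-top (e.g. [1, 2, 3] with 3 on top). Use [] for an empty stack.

Answer: [3, 19, 4]

Derivation:
After 'push -1': [-1]
After 'dup': [-1, -1]
After 'add': [-2]
After 'neg': [2]
After 'push 2': [2, 2]
After 'div': [1]
After 'neg': [-1]
After 'push -4': [-1, -4]
After 'sub': [3]
After 'push 19': [3, 19]
After 'push -1': [3, 19, -1]
After 'pop': [3, 19]
After 'push 4': [3, 19, 4]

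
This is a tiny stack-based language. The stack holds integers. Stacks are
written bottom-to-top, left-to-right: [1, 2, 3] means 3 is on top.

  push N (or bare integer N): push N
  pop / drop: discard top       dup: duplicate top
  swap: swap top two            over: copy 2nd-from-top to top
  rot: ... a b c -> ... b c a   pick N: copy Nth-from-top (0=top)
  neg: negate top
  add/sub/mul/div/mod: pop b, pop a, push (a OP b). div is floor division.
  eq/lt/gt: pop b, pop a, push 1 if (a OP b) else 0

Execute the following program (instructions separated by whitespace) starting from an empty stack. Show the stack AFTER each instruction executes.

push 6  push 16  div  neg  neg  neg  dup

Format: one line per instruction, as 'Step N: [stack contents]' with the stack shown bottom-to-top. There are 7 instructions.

Step 1: [6]
Step 2: [6, 16]
Step 3: [0]
Step 4: [0]
Step 5: [0]
Step 6: [0]
Step 7: [0, 0]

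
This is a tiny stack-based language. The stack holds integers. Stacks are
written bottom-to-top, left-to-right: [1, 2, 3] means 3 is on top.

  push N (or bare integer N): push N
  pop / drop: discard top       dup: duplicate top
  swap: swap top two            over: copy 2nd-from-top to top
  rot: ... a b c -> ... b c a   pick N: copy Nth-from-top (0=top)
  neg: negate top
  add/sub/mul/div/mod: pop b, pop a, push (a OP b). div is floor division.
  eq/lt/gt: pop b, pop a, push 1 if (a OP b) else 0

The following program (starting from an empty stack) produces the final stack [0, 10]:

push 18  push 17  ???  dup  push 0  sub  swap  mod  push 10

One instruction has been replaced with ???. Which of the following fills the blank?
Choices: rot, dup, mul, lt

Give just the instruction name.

Answer: mul

Derivation:
Stack before ???: [18, 17]
Stack after ???:  [306]
Checking each choice:
  rot: stack underflow (need 3, have 2)
  dup: produces [18, 17, 0, 10]
  mul: MATCH
  lt: modulo by zero


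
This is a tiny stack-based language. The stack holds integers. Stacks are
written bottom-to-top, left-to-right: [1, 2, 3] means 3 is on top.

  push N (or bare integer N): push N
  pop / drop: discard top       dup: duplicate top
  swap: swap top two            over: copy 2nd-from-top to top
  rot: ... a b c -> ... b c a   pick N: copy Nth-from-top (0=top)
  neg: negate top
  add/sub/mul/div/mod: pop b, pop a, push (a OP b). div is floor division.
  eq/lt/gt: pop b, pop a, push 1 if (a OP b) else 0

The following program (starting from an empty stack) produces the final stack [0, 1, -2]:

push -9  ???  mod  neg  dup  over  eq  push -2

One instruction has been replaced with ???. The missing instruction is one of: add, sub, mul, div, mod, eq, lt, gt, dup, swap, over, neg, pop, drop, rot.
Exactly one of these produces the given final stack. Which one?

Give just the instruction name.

Answer: dup

Derivation:
Stack before ???: [-9]
Stack after ???:  [-9, -9]
The instruction that transforms [-9] -> [-9, -9] is: dup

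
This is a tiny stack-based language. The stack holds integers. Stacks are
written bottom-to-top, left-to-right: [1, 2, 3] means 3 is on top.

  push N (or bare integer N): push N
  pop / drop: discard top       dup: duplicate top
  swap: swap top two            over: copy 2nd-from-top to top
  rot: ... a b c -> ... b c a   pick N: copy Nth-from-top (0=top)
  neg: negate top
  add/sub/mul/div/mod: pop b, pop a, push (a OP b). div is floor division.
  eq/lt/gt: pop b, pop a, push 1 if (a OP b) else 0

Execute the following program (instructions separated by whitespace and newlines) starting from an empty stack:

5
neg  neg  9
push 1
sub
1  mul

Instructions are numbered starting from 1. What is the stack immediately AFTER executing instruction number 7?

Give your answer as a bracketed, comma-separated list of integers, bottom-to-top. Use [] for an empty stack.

Step 1 ('5'): [5]
Step 2 ('neg'): [-5]
Step 3 ('neg'): [5]
Step 4 ('9'): [5, 9]
Step 5 ('push 1'): [5, 9, 1]
Step 6 ('sub'): [5, 8]
Step 7 ('1'): [5, 8, 1]

Answer: [5, 8, 1]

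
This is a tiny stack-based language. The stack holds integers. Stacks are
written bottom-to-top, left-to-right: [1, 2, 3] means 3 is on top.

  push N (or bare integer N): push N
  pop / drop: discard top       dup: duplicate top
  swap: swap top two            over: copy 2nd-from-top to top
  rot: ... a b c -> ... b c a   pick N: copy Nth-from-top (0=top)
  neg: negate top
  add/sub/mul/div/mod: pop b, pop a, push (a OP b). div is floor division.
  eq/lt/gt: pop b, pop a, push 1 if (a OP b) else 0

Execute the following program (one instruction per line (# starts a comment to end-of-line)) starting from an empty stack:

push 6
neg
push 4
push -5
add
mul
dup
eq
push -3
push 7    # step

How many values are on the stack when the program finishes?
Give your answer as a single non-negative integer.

After 'push 6': stack = [6] (depth 1)
After 'neg': stack = [-6] (depth 1)
After 'push 4': stack = [-6, 4] (depth 2)
After 'push -5': stack = [-6, 4, -5] (depth 3)
After 'add': stack = [-6, -1] (depth 2)
After 'mul': stack = [6] (depth 1)
After 'dup': stack = [6, 6] (depth 2)
After 'eq': stack = [1] (depth 1)
After 'push -3': stack = [1, -3] (depth 2)
After 'push 7': stack = [1, -3, 7] (depth 3)

Answer: 3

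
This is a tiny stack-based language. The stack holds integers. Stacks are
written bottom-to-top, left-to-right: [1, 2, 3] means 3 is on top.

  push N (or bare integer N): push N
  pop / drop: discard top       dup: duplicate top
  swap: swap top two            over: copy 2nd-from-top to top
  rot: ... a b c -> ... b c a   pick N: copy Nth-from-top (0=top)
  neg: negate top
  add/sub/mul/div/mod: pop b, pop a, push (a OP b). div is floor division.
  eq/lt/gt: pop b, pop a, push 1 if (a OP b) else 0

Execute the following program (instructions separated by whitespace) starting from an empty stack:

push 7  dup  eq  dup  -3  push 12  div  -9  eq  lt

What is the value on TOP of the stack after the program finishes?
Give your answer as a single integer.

After 'push 7': [7]
After 'dup': [7, 7]
After 'eq': [1]
After 'dup': [1, 1]
After 'push -3': [1, 1, -3]
After 'push 12': [1, 1, -3, 12]
After 'div': [1, 1, -1]
After 'push -9': [1, 1, -1, -9]
After 'eq': [1, 1, 0]
After 'lt': [1, 0]

Answer: 0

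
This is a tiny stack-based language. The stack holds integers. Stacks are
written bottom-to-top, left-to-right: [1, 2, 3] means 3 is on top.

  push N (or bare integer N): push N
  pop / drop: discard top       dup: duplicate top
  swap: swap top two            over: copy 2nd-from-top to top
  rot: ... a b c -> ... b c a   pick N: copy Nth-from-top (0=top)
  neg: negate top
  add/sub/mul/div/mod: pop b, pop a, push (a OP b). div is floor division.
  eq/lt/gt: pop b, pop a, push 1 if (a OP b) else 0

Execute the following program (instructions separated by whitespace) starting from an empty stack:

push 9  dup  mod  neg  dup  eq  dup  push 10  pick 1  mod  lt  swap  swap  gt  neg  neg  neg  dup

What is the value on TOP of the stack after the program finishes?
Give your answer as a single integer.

After 'push 9': [9]
After 'dup': [9, 9]
After 'mod': [0]
After 'neg': [0]
After 'dup': [0, 0]
After 'eq': [1]
After 'dup': [1, 1]
After 'push 10': [1, 1, 10]
After 'pick 1': [1, 1, 10, 1]
After 'mod': [1, 1, 0]
After 'lt': [1, 0]
After 'swap': [0, 1]
After 'swap': [1, 0]
After 'gt': [1]
After 'neg': [-1]
After 'neg': [1]
After 'neg': [-1]
After 'dup': [-1, -1]

Answer: -1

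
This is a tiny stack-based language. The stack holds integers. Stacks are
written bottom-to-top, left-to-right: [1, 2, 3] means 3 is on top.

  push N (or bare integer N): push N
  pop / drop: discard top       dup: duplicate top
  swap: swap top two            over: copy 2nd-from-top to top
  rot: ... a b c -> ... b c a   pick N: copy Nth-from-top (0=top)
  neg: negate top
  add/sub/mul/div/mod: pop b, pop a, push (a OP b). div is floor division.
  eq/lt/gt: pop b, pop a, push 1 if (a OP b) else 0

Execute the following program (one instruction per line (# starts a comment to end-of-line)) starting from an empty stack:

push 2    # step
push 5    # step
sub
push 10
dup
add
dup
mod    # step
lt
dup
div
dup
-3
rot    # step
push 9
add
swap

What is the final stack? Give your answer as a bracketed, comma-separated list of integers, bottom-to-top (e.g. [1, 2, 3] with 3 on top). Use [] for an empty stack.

After 'push 2': [2]
After 'push 5': [2, 5]
After 'sub': [-3]
After 'push 10': [-3, 10]
After 'dup': [-3, 10, 10]
After 'add': [-3, 20]
After 'dup': [-3, 20, 20]
After 'mod': [-3, 0]
After 'lt': [1]
After 'dup': [1, 1]
After 'div': [1]
After 'dup': [1, 1]
After 'push -3': [1, 1, -3]
After 'rot': [1, -3, 1]
After 'push 9': [1, -3, 1, 9]
After 'add': [1, -3, 10]
After 'swap': [1, 10, -3]

Answer: [1, 10, -3]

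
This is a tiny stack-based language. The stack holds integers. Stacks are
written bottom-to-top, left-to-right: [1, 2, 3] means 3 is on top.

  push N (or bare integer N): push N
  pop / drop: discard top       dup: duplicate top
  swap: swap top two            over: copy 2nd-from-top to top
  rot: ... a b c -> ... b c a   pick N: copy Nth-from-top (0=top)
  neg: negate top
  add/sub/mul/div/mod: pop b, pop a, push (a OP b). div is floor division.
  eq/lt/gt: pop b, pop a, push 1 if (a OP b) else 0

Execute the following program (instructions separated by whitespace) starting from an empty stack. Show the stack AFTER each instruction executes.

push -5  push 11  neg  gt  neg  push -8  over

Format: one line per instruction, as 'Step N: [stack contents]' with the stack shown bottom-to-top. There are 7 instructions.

Step 1: [-5]
Step 2: [-5, 11]
Step 3: [-5, -11]
Step 4: [1]
Step 5: [-1]
Step 6: [-1, -8]
Step 7: [-1, -8, -1]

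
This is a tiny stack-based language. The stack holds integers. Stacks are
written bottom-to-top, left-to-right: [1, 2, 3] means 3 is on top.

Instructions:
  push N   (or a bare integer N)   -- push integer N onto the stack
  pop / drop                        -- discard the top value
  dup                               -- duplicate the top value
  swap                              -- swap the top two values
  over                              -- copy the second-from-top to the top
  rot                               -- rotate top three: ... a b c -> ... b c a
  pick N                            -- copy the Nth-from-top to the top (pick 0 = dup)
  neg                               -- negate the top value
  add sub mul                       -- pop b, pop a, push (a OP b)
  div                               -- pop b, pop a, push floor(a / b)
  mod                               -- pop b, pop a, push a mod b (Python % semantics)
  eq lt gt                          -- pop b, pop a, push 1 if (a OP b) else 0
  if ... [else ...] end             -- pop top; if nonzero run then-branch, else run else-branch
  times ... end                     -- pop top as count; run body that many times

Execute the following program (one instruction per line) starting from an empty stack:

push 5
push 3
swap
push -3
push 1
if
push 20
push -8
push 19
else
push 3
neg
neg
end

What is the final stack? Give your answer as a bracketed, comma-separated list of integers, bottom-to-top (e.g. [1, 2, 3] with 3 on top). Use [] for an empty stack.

Answer: [3, 5, -3, 20, -8, 19]

Derivation:
After 'push 5': [5]
After 'push 3': [5, 3]
After 'swap': [3, 5]
After 'push -3': [3, 5, -3]
After 'push 1': [3, 5, -3, 1]
After 'if': [3, 5, -3]
After 'push 20': [3, 5, -3, 20]
After 'push -8': [3, 5, -3, 20, -8]
After 'push 19': [3, 5, -3, 20, -8, 19]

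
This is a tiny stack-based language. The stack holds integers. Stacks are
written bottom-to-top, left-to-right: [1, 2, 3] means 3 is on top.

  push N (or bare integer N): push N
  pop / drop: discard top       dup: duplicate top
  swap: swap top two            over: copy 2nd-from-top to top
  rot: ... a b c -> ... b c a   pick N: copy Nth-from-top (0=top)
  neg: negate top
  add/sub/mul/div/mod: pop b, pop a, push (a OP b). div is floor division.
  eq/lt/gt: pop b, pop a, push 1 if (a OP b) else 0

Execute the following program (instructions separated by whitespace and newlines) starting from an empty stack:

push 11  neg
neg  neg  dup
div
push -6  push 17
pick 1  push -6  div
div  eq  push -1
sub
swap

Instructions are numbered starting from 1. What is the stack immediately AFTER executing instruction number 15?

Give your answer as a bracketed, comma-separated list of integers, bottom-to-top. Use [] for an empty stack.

Answer: [1, 1]

Derivation:
Step 1 ('push 11'): [11]
Step 2 ('neg'): [-11]
Step 3 ('neg'): [11]
Step 4 ('neg'): [-11]
Step 5 ('dup'): [-11, -11]
Step 6 ('div'): [1]
Step 7 ('push -6'): [1, -6]
Step 8 ('push 17'): [1, -6, 17]
Step 9 ('pick 1'): [1, -6, 17, -6]
Step 10 ('push -6'): [1, -6, 17, -6, -6]
Step 11 ('div'): [1, -6, 17, 1]
Step 12 ('div'): [1, -6, 17]
Step 13 ('eq'): [1, 0]
Step 14 ('push -1'): [1, 0, -1]
Step 15 ('sub'): [1, 1]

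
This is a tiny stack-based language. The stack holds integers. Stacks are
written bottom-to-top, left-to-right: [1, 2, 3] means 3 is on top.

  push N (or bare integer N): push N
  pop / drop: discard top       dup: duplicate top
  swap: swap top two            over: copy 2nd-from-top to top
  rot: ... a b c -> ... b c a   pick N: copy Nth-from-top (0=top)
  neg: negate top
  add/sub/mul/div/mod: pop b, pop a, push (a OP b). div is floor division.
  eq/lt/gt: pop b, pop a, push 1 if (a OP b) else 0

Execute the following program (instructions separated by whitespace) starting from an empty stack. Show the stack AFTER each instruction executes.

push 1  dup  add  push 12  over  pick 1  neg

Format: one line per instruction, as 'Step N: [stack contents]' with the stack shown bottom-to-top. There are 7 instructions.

Step 1: [1]
Step 2: [1, 1]
Step 3: [2]
Step 4: [2, 12]
Step 5: [2, 12, 2]
Step 6: [2, 12, 2, 12]
Step 7: [2, 12, 2, -12]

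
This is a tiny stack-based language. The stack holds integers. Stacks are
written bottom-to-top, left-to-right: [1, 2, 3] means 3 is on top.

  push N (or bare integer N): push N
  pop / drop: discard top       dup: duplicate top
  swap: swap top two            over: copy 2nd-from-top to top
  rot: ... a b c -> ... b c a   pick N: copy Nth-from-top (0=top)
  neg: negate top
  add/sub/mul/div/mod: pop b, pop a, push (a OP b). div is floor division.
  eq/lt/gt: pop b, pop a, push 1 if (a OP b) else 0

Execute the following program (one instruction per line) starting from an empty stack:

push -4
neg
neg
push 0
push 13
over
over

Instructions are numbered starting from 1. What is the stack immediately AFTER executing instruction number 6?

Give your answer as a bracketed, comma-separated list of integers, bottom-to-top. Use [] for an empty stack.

Answer: [-4, 0, 13, 0]

Derivation:
Step 1 ('push -4'): [-4]
Step 2 ('neg'): [4]
Step 3 ('neg'): [-4]
Step 4 ('push 0'): [-4, 0]
Step 5 ('push 13'): [-4, 0, 13]
Step 6 ('over'): [-4, 0, 13, 0]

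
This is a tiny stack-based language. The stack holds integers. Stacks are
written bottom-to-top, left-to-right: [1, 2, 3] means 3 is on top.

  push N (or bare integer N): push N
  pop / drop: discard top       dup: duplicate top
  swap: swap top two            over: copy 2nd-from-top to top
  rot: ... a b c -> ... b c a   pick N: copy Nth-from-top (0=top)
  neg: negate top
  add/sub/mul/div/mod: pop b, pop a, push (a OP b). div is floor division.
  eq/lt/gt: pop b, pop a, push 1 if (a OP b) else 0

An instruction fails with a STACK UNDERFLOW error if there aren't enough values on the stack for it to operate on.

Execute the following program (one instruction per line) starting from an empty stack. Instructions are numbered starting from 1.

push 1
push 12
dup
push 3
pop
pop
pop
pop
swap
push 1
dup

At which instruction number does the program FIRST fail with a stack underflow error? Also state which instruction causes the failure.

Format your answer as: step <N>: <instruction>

Step 1 ('push 1'): stack = [1], depth = 1
Step 2 ('push 12'): stack = [1, 12], depth = 2
Step 3 ('dup'): stack = [1, 12, 12], depth = 3
Step 4 ('push 3'): stack = [1, 12, 12, 3], depth = 4
Step 5 ('pop'): stack = [1, 12, 12], depth = 3
Step 6 ('pop'): stack = [1, 12], depth = 2
Step 7 ('pop'): stack = [1], depth = 1
Step 8 ('pop'): stack = [], depth = 0
Step 9 ('swap'): needs 2 value(s) but depth is 0 — STACK UNDERFLOW

Answer: step 9: swap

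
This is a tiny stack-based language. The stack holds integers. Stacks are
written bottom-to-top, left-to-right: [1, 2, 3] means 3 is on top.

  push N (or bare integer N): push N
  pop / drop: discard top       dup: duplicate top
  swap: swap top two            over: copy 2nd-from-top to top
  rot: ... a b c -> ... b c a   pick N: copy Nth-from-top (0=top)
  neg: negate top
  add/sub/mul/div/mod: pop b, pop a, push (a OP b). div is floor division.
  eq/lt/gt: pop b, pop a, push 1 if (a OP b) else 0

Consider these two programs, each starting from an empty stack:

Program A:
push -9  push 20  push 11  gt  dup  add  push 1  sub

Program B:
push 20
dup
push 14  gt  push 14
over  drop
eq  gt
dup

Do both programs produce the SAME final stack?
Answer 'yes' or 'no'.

Answer: no

Derivation:
Program A trace:
  After 'push -9': [-9]
  After 'push 20': [-9, 20]
  After 'push 11': [-9, 20, 11]
  After 'gt': [-9, 1]
  After 'dup': [-9, 1, 1]
  After 'add': [-9, 2]
  After 'push 1': [-9, 2, 1]
  After 'sub': [-9, 1]
Program A final stack: [-9, 1]

Program B trace:
  After 'push 20': [20]
  After 'dup': [20, 20]
  After 'push 14': [20, 20, 14]
  After 'gt': [20, 1]
  After 'push 14': [20, 1, 14]
  After 'over': [20, 1, 14, 1]
  After 'drop': [20, 1, 14]
  After 'eq': [20, 0]
  After 'gt': [1]
  After 'dup': [1, 1]
Program B final stack: [1, 1]
Same: no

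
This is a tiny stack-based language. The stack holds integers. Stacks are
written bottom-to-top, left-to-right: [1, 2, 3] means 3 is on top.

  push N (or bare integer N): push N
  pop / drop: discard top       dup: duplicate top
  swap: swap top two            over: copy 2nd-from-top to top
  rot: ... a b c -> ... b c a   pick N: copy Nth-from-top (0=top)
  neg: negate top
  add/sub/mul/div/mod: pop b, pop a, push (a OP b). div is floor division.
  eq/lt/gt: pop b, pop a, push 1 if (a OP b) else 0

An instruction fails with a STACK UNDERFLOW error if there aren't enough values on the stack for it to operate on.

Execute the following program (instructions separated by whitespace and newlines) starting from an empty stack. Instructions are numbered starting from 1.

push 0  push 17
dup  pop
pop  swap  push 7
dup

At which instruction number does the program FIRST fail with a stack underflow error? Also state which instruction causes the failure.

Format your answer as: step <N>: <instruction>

Answer: step 6: swap

Derivation:
Step 1 ('push 0'): stack = [0], depth = 1
Step 2 ('push 17'): stack = [0, 17], depth = 2
Step 3 ('dup'): stack = [0, 17, 17], depth = 3
Step 4 ('pop'): stack = [0, 17], depth = 2
Step 5 ('pop'): stack = [0], depth = 1
Step 6 ('swap'): needs 2 value(s) but depth is 1 — STACK UNDERFLOW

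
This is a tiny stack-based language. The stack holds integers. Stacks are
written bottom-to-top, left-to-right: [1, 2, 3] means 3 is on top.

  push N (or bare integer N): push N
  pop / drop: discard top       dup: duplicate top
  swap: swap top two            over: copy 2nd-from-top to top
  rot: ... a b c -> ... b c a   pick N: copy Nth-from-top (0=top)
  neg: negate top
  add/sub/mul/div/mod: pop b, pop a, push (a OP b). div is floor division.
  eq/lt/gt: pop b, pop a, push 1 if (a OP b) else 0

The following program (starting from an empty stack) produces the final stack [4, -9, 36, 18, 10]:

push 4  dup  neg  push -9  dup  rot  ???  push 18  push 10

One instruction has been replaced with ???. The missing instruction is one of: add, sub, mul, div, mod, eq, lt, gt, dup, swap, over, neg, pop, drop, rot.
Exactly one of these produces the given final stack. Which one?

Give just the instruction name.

Answer: mul

Derivation:
Stack before ???: [4, -9, -9, -4]
Stack after ???:  [4, -9, 36]
The instruction that transforms [4, -9, -9, -4] -> [4, -9, 36] is: mul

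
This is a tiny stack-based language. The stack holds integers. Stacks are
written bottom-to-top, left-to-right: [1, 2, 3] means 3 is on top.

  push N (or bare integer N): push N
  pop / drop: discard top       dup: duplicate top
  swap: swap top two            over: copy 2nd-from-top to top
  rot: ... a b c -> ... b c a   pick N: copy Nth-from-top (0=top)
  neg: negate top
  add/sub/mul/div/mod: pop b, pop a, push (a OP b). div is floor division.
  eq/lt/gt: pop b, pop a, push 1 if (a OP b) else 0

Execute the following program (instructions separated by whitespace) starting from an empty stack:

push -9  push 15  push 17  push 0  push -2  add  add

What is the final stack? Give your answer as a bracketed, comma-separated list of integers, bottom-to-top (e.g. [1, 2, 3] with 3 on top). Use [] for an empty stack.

After 'push -9': [-9]
After 'push 15': [-9, 15]
After 'push 17': [-9, 15, 17]
After 'push 0': [-9, 15, 17, 0]
After 'push -2': [-9, 15, 17, 0, -2]
After 'add': [-9, 15, 17, -2]
After 'add': [-9, 15, 15]

Answer: [-9, 15, 15]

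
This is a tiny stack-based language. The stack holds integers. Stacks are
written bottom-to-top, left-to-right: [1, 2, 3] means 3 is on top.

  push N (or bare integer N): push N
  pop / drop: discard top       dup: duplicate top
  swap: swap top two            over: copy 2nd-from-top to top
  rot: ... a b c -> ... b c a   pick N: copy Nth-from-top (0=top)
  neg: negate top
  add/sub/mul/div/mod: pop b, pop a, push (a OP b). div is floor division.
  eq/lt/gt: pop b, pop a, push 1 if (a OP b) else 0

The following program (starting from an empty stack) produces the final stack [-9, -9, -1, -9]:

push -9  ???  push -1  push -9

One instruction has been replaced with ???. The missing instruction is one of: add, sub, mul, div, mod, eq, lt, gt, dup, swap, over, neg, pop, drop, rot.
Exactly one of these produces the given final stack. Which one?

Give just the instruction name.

Stack before ???: [-9]
Stack after ???:  [-9, -9]
The instruction that transforms [-9] -> [-9, -9] is: dup

Answer: dup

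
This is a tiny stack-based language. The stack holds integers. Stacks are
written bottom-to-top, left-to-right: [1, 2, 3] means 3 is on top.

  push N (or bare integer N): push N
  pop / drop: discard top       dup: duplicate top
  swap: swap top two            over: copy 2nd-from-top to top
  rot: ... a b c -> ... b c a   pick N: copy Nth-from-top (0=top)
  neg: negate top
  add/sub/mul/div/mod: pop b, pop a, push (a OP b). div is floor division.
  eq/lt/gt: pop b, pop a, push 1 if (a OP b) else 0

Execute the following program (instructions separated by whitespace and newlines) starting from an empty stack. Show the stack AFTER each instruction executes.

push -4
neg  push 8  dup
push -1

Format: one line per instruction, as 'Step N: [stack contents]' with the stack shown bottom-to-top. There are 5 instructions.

Step 1: [-4]
Step 2: [4]
Step 3: [4, 8]
Step 4: [4, 8, 8]
Step 5: [4, 8, 8, -1]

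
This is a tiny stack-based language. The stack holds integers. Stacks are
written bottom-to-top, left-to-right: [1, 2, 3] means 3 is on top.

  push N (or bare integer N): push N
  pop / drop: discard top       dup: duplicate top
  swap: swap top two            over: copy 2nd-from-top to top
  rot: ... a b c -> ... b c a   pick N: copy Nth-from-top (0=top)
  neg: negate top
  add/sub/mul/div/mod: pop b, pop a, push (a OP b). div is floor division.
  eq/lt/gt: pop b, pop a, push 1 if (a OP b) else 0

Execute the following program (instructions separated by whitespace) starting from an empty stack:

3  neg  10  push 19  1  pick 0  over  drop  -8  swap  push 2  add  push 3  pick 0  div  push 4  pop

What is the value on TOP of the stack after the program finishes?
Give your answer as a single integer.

Answer: 1

Derivation:
After 'push 3': [3]
After 'neg': [-3]
After 'push 10': [-3, 10]
After 'push 19': [-3, 10, 19]
After 'push 1': [-3, 10, 19, 1]
After 'pick 0': [-3, 10, 19, 1, 1]
After 'over': [-3, 10, 19, 1, 1, 1]
After 'drop': [-3, 10, 19, 1, 1]
After 'push -8': [-3, 10, 19, 1, 1, -8]
After 'swap': [-3, 10, 19, 1, -8, 1]
After 'push 2': [-3, 10, 19, 1, -8, 1, 2]
After 'add': [-3, 10, 19, 1, -8, 3]
After 'push 3': [-3, 10, 19, 1, -8, 3, 3]
After 'pick 0': [-3, 10, 19, 1, -8, 3, 3, 3]
After 'div': [-3, 10, 19, 1, -8, 3, 1]
After 'push 4': [-3, 10, 19, 1, -8, 3, 1, 4]
After 'pop': [-3, 10, 19, 1, -8, 3, 1]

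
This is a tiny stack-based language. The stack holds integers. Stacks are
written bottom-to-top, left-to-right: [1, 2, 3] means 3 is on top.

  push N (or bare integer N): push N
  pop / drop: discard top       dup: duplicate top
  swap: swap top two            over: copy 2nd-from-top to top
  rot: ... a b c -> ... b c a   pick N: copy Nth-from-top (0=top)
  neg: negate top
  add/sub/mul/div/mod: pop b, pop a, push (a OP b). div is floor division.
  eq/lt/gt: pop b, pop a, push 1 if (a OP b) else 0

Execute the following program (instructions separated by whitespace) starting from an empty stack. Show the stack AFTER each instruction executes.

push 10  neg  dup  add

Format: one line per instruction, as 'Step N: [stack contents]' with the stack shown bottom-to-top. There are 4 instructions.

Step 1: [10]
Step 2: [-10]
Step 3: [-10, -10]
Step 4: [-20]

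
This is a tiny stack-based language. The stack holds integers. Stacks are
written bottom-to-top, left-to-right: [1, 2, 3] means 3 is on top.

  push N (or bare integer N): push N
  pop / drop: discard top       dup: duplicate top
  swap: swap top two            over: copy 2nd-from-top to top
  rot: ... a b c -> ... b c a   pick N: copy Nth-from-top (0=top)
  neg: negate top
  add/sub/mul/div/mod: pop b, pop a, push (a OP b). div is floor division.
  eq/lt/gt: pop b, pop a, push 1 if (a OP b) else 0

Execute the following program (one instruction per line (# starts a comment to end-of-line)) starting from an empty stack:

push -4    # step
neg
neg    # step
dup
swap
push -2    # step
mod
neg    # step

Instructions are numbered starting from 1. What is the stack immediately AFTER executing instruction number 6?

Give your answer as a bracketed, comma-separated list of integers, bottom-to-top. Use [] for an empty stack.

Answer: [-4, -4, -2]

Derivation:
Step 1 ('push -4'): [-4]
Step 2 ('neg'): [4]
Step 3 ('neg'): [-4]
Step 4 ('dup'): [-4, -4]
Step 5 ('swap'): [-4, -4]
Step 6 ('push -2'): [-4, -4, -2]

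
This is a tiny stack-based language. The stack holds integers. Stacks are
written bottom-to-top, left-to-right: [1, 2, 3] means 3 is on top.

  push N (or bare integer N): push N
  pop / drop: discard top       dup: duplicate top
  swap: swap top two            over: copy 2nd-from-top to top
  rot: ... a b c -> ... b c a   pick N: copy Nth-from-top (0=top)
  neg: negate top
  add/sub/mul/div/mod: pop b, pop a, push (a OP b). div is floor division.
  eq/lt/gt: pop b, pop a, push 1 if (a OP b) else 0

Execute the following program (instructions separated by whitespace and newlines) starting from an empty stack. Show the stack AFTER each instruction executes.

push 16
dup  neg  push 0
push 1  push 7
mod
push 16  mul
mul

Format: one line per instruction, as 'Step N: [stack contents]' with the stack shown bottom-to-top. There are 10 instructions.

Step 1: [16]
Step 2: [16, 16]
Step 3: [16, -16]
Step 4: [16, -16, 0]
Step 5: [16, -16, 0, 1]
Step 6: [16, -16, 0, 1, 7]
Step 7: [16, -16, 0, 1]
Step 8: [16, -16, 0, 1, 16]
Step 9: [16, -16, 0, 16]
Step 10: [16, -16, 0]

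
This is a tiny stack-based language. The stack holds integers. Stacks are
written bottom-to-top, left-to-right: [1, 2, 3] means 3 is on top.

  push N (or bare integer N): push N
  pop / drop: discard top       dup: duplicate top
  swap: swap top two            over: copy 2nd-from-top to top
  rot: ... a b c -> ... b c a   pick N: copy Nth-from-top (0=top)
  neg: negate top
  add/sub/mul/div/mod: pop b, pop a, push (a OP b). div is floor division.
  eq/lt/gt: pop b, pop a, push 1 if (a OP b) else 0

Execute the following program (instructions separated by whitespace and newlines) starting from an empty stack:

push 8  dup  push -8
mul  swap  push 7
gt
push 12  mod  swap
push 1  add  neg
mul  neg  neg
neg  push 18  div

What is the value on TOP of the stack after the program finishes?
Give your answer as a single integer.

Answer: -4

Derivation:
After 'push 8': [8]
After 'dup': [8, 8]
After 'push -8': [8, 8, -8]
After 'mul': [8, -64]
After 'swap': [-64, 8]
After 'push 7': [-64, 8, 7]
After 'gt': [-64, 1]
After 'push 12': [-64, 1, 12]
After 'mod': [-64, 1]
After 'swap': [1, -64]
After 'push 1': [1, -64, 1]
After 'add': [1, -63]
After 'neg': [1, 63]
After 'mul': [63]
After 'neg': [-63]
After 'neg': [63]
After 'neg': [-63]
After 'push 18': [-63, 18]
After 'div': [-4]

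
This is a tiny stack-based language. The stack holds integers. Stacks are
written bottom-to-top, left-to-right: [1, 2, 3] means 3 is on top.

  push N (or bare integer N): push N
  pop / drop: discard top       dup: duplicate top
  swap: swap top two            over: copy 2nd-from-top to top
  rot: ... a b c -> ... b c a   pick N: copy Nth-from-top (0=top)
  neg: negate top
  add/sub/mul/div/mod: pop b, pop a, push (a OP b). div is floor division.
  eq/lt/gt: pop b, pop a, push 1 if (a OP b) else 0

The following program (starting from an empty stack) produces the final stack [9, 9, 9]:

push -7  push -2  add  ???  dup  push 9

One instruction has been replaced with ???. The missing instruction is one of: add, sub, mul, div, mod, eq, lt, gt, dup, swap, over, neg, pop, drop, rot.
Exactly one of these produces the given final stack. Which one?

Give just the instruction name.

Stack before ???: [-9]
Stack after ???:  [9]
The instruction that transforms [-9] -> [9] is: neg

Answer: neg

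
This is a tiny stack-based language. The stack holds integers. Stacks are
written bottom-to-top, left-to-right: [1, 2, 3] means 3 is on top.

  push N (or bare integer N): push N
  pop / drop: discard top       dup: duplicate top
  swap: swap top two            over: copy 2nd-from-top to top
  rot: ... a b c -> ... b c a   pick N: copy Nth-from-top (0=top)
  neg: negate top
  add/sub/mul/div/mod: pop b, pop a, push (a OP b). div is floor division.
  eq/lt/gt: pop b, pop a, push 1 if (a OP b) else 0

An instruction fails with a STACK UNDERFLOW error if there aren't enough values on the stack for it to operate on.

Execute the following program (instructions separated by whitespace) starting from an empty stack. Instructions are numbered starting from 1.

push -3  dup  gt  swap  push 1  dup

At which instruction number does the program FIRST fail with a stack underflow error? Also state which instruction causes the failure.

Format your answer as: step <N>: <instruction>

Answer: step 4: swap

Derivation:
Step 1 ('push -3'): stack = [-3], depth = 1
Step 2 ('dup'): stack = [-3, -3], depth = 2
Step 3 ('gt'): stack = [0], depth = 1
Step 4 ('swap'): needs 2 value(s) but depth is 1 — STACK UNDERFLOW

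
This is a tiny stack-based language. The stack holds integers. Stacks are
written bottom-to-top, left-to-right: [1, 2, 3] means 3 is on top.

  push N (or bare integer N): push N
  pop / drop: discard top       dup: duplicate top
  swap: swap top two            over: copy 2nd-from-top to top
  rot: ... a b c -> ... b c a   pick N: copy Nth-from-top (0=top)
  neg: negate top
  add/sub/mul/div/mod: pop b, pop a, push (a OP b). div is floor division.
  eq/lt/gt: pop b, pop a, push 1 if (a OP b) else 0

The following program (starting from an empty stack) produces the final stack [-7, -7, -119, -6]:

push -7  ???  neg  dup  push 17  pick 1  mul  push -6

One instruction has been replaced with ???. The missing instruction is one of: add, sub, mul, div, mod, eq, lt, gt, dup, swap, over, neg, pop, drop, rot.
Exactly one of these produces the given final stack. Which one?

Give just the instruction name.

Answer: neg

Derivation:
Stack before ???: [-7]
Stack after ???:  [7]
The instruction that transforms [-7] -> [7] is: neg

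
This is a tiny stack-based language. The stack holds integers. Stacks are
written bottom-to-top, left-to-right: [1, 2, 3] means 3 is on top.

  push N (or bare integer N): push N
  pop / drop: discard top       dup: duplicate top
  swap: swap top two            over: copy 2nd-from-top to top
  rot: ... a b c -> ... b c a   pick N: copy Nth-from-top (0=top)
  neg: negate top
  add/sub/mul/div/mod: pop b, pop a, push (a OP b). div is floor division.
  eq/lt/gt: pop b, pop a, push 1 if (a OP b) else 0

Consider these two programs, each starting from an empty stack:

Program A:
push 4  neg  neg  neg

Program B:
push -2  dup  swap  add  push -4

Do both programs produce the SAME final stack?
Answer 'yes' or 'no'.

Program A trace:
  After 'push 4': [4]
  After 'neg': [-4]
  After 'neg': [4]
  After 'neg': [-4]
Program A final stack: [-4]

Program B trace:
  After 'push -2': [-2]
  After 'dup': [-2, -2]
  After 'swap': [-2, -2]
  After 'add': [-4]
  After 'push -4': [-4, -4]
Program B final stack: [-4, -4]
Same: no

Answer: no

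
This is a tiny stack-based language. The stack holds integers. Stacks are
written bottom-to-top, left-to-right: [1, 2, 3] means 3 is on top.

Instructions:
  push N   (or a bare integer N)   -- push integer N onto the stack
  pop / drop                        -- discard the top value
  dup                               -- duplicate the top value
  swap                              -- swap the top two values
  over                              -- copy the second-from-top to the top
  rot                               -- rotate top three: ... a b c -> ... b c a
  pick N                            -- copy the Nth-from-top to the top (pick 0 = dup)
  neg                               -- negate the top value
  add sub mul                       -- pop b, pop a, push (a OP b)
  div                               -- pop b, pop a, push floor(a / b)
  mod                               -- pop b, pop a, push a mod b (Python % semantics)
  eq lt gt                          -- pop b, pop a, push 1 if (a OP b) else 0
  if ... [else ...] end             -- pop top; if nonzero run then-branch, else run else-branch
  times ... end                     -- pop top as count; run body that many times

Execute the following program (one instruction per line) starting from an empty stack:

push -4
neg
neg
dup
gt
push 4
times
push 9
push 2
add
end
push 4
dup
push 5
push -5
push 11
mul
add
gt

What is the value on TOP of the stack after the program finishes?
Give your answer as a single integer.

Answer: 1

Derivation:
After 'push -4': [-4]
After 'neg': [4]
After 'neg': [-4]
After 'dup': [-4, -4]
After 'gt': [0]
After 'push 4': [0, 4]
After 'times': [0]
After 'push 9': [0, 9]
After 'push 2': [0, 9, 2]
After 'add': [0, 11]
  ...
After 'push 2': [0, 11, 11, 11, 9, 2]
After 'add': [0, 11, 11, 11, 11]
After 'push 4': [0, 11, 11, 11, 11, 4]
After 'dup': [0, 11, 11, 11, 11, 4, 4]
After 'push 5': [0, 11, 11, 11, 11, 4, 4, 5]
After 'push -5': [0, 11, 11, 11, 11, 4, 4, 5, -5]
After 'push 11': [0, 11, 11, 11, 11, 4, 4, 5, -5, 11]
After 'mul': [0, 11, 11, 11, 11, 4, 4, 5, -55]
After 'add': [0, 11, 11, 11, 11, 4, 4, -50]
After 'gt': [0, 11, 11, 11, 11, 4, 1]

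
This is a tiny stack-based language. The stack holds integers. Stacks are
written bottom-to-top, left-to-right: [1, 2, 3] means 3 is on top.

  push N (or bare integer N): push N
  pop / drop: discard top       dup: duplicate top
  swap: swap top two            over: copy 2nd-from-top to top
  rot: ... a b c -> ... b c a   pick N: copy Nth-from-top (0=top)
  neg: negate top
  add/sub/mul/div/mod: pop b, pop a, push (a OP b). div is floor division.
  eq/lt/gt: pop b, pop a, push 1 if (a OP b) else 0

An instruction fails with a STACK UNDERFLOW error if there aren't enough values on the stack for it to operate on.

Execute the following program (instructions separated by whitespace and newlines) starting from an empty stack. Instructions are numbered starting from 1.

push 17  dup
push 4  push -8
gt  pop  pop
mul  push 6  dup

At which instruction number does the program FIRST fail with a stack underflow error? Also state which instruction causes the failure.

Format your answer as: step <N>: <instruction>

Answer: step 8: mul

Derivation:
Step 1 ('push 17'): stack = [17], depth = 1
Step 2 ('dup'): stack = [17, 17], depth = 2
Step 3 ('push 4'): stack = [17, 17, 4], depth = 3
Step 4 ('push -8'): stack = [17, 17, 4, -8], depth = 4
Step 5 ('gt'): stack = [17, 17, 1], depth = 3
Step 6 ('pop'): stack = [17, 17], depth = 2
Step 7 ('pop'): stack = [17], depth = 1
Step 8 ('mul'): needs 2 value(s) but depth is 1 — STACK UNDERFLOW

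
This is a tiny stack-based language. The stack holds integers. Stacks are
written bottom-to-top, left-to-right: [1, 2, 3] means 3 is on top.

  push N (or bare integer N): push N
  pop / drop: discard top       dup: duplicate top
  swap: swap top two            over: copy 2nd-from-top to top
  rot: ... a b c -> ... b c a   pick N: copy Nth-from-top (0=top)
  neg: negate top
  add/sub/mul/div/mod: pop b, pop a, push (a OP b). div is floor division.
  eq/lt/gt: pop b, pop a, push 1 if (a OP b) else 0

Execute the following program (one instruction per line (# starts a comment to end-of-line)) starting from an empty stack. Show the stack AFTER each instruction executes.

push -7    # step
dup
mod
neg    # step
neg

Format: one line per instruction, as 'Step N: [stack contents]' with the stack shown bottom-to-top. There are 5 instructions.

Step 1: [-7]
Step 2: [-7, -7]
Step 3: [0]
Step 4: [0]
Step 5: [0]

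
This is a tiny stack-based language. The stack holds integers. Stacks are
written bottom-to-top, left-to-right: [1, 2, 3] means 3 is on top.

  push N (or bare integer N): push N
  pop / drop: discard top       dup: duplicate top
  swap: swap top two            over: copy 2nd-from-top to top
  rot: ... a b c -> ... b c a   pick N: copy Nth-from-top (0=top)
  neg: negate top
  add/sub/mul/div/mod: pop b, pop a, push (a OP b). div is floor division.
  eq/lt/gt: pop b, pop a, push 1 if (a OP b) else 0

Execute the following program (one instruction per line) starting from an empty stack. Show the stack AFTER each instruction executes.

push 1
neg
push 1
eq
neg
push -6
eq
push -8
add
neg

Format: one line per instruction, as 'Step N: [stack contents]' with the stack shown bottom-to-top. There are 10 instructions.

Step 1: [1]
Step 2: [-1]
Step 3: [-1, 1]
Step 4: [0]
Step 5: [0]
Step 6: [0, -6]
Step 7: [0]
Step 8: [0, -8]
Step 9: [-8]
Step 10: [8]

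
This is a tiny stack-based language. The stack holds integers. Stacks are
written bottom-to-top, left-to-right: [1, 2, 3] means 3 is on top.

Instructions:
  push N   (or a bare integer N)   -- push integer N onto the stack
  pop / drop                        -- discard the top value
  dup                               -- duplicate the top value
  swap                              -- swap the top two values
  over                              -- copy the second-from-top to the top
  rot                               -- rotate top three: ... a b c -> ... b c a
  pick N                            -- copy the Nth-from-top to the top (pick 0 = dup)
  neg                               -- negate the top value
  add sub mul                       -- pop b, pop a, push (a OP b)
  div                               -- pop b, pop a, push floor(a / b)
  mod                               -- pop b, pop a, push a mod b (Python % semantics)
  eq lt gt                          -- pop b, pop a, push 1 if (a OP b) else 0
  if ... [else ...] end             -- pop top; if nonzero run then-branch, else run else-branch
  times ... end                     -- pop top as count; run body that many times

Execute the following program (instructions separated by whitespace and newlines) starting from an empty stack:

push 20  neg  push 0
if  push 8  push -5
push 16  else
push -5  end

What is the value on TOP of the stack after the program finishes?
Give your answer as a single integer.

Answer: -5

Derivation:
After 'push 20': [20]
After 'neg': [-20]
After 'push 0': [-20, 0]
After 'if': [-20]
After 'push -5': [-20, -5]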